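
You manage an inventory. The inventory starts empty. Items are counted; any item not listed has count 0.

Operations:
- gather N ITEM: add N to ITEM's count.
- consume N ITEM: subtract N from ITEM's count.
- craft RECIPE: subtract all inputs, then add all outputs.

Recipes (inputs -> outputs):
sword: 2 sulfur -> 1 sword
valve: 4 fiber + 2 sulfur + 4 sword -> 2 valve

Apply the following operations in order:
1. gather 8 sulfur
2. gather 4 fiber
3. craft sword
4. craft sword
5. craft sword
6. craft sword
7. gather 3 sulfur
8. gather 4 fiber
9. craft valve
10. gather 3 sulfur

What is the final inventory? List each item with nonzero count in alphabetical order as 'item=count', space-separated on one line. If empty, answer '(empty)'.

After 1 (gather 8 sulfur): sulfur=8
After 2 (gather 4 fiber): fiber=4 sulfur=8
After 3 (craft sword): fiber=4 sulfur=6 sword=1
After 4 (craft sword): fiber=4 sulfur=4 sword=2
After 5 (craft sword): fiber=4 sulfur=2 sword=3
After 6 (craft sword): fiber=4 sword=4
After 7 (gather 3 sulfur): fiber=4 sulfur=3 sword=4
After 8 (gather 4 fiber): fiber=8 sulfur=3 sword=4
After 9 (craft valve): fiber=4 sulfur=1 valve=2
After 10 (gather 3 sulfur): fiber=4 sulfur=4 valve=2

Answer: fiber=4 sulfur=4 valve=2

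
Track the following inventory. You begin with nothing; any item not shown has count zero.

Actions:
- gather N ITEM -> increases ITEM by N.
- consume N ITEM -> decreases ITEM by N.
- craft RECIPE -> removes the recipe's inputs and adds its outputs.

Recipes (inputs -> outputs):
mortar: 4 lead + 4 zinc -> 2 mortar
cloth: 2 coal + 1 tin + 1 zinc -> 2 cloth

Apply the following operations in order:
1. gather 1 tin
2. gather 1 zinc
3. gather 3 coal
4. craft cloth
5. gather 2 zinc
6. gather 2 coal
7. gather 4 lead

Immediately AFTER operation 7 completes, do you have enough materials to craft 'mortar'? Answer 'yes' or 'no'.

Answer: no

Derivation:
After 1 (gather 1 tin): tin=1
After 2 (gather 1 zinc): tin=1 zinc=1
After 3 (gather 3 coal): coal=3 tin=1 zinc=1
After 4 (craft cloth): cloth=2 coal=1
After 5 (gather 2 zinc): cloth=2 coal=1 zinc=2
After 6 (gather 2 coal): cloth=2 coal=3 zinc=2
After 7 (gather 4 lead): cloth=2 coal=3 lead=4 zinc=2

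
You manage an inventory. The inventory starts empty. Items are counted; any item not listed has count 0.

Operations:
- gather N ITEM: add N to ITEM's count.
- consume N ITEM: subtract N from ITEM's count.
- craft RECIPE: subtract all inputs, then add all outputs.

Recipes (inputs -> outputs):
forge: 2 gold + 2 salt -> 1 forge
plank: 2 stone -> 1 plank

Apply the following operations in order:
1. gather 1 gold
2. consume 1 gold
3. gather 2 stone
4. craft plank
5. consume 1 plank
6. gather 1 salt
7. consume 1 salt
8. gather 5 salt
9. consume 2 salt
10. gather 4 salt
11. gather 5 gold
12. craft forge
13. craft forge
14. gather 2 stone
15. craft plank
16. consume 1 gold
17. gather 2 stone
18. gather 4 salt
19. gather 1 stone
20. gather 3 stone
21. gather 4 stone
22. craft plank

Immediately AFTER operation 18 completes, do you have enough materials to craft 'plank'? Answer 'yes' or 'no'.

Answer: yes

Derivation:
After 1 (gather 1 gold): gold=1
After 2 (consume 1 gold): (empty)
After 3 (gather 2 stone): stone=2
After 4 (craft plank): plank=1
After 5 (consume 1 plank): (empty)
After 6 (gather 1 salt): salt=1
After 7 (consume 1 salt): (empty)
After 8 (gather 5 salt): salt=5
After 9 (consume 2 salt): salt=3
After 10 (gather 4 salt): salt=7
After 11 (gather 5 gold): gold=5 salt=7
After 12 (craft forge): forge=1 gold=3 salt=5
After 13 (craft forge): forge=2 gold=1 salt=3
After 14 (gather 2 stone): forge=2 gold=1 salt=3 stone=2
After 15 (craft plank): forge=2 gold=1 plank=1 salt=3
After 16 (consume 1 gold): forge=2 plank=1 salt=3
After 17 (gather 2 stone): forge=2 plank=1 salt=3 stone=2
After 18 (gather 4 salt): forge=2 plank=1 salt=7 stone=2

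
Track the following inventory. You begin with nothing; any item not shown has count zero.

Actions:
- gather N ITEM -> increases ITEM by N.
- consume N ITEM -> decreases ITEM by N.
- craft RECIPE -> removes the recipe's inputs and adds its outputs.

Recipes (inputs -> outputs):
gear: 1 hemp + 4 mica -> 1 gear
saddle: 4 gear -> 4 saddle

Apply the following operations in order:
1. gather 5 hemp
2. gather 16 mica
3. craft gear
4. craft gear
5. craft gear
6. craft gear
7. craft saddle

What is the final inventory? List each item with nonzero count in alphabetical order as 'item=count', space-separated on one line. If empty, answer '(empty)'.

Answer: hemp=1 saddle=4

Derivation:
After 1 (gather 5 hemp): hemp=5
After 2 (gather 16 mica): hemp=5 mica=16
After 3 (craft gear): gear=1 hemp=4 mica=12
After 4 (craft gear): gear=2 hemp=3 mica=8
After 5 (craft gear): gear=3 hemp=2 mica=4
After 6 (craft gear): gear=4 hemp=1
After 7 (craft saddle): hemp=1 saddle=4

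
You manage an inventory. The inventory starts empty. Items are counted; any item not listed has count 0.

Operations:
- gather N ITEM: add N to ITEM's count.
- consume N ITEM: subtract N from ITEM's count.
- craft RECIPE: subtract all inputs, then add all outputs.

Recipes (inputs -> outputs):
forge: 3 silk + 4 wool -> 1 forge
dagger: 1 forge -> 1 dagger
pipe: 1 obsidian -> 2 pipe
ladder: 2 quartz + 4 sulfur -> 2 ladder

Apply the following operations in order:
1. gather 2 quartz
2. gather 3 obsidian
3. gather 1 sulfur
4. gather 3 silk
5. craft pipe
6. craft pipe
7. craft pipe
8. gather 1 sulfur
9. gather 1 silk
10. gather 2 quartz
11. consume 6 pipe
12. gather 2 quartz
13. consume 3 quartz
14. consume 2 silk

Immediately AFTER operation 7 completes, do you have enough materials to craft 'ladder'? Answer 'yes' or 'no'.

Answer: no

Derivation:
After 1 (gather 2 quartz): quartz=2
After 2 (gather 3 obsidian): obsidian=3 quartz=2
After 3 (gather 1 sulfur): obsidian=3 quartz=2 sulfur=1
After 4 (gather 3 silk): obsidian=3 quartz=2 silk=3 sulfur=1
After 5 (craft pipe): obsidian=2 pipe=2 quartz=2 silk=3 sulfur=1
After 6 (craft pipe): obsidian=1 pipe=4 quartz=2 silk=3 sulfur=1
After 7 (craft pipe): pipe=6 quartz=2 silk=3 sulfur=1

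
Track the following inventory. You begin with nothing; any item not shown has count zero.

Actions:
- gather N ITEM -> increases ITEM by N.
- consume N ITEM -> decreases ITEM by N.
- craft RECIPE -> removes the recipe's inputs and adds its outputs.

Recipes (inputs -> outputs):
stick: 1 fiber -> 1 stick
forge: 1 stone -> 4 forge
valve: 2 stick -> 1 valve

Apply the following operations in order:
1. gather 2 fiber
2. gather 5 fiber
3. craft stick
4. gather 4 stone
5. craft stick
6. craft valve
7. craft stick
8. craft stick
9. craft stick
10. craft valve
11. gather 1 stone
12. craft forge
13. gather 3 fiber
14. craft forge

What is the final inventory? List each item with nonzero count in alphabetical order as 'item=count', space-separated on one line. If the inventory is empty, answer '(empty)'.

Answer: fiber=5 forge=8 stick=1 stone=3 valve=2

Derivation:
After 1 (gather 2 fiber): fiber=2
After 2 (gather 5 fiber): fiber=7
After 3 (craft stick): fiber=6 stick=1
After 4 (gather 4 stone): fiber=6 stick=1 stone=4
After 5 (craft stick): fiber=5 stick=2 stone=4
After 6 (craft valve): fiber=5 stone=4 valve=1
After 7 (craft stick): fiber=4 stick=1 stone=4 valve=1
After 8 (craft stick): fiber=3 stick=2 stone=4 valve=1
After 9 (craft stick): fiber=2 stick=3 stone=4 valve=1
After 10 (craft valve): fiber=2 stick=1 stone=4 valve=2
After 11 (gather 1 stone): fiber=2 stick=1 stone=5 valve=2
After 12 (craft forge): fiber=2 forge=4 stick=1 stone=4 valve=2
After 13 (gather 3 fiber): fiber=5 forge=4 stick=1 stone=4 valve=2
After 14 (craft forge): fiber=5 forge=8 stick=1 stone=3 valve=2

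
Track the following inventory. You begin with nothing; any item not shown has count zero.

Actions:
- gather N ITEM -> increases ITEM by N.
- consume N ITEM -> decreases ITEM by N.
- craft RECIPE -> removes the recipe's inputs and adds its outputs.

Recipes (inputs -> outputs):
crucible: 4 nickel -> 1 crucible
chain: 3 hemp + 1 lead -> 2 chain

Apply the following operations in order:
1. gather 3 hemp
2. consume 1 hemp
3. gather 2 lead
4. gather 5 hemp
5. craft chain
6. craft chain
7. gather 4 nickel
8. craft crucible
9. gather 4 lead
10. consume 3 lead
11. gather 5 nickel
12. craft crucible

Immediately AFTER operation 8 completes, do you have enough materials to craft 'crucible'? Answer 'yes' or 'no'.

Answer: no

Derivation:
After 1 (gather 3 hemp): hemp=3
After 2 (consume 1 hemp): hemp=2
After 3 (gather 2 lead): hemp=2 lead=2
After 4 (gather 5 hemp): hemp=7 lead=2
After 5 (craft chain): chain=2 hemp=4 lead=1
After 6 (craft chain): chain=4 hemp=1
After 7 (gather 4 nickel): chain=4 hemp=1 nickel=4
After 8 (craft crucible): chain=4 crucible=1 hemp=1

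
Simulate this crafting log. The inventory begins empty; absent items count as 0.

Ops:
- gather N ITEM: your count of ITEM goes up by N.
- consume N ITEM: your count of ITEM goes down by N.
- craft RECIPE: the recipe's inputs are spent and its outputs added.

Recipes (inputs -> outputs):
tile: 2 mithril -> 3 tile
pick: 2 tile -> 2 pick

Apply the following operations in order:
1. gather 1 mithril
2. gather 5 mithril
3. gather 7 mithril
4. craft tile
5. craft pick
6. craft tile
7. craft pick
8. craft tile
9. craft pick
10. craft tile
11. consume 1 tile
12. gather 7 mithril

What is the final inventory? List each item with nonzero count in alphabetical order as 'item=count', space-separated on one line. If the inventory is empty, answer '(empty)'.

Answer: mithril=12 pick=6 tile=5

Derivation:
After 1 (gather 1 mithril): mithril=1
After 2 (gather 5 mithril): mithril=6
After 3 (gather 7 mithril): mithril=13
After 4 (craft tile): mithril=11 tile=3
After 5 (craft pick): mithril=11 pick=2 tile=1
After 6 (craft tile): mithril=9 pick=2 tile=4
After 7 (craft pick): mithril=9 pick=4 tile=2
After 8 (craft tile): mithril=7 pick=4 tile=5
After 9 (craft pick): mithril=7 pick=6 tile=3
After 10 (craft tile): mithril=5 pick=6 tile=6
After 11 (consume 1 tile): mithril=5 pick=6 tile=5
After 12 (gather 7 mithril): mithril=12 pick=6 tile=5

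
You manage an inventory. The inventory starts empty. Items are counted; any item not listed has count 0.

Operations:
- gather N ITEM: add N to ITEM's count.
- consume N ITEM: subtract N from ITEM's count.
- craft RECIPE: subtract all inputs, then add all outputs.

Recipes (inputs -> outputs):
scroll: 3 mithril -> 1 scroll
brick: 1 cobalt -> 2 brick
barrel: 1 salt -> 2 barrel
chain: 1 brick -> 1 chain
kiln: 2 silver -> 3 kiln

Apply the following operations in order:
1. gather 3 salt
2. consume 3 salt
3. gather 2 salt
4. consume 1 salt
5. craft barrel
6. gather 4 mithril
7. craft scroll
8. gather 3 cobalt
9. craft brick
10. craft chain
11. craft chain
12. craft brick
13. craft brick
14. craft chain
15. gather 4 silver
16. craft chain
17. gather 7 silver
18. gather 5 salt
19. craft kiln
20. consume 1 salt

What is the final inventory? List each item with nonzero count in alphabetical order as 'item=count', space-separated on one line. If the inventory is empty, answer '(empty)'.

Answer: barrel=2 brick=2 chain=4 kiln=3 mithril=1 salt=4 scroll=1 silver=9

Derivation:
After 1 (gather 3 salt): salt=3
After 2 (consume 3 salt): (empty)
After 3 (gather 2 salt): salt=2
After 4 (consume 1 salt): salt=1
After 5 (craft barrel): barrel=2
After 6 (gather 4 mithril): barrel=2 mithril=4
After 7 (craft scroll): barrel=2 mithril=1 scroll=1
After 8 (gather 3 cobalt): barrel=2 cobalt=3 mithril=1 scroll=1
After 9 (craft brick): barrel=2 brick=2 cobalt=2 mithril=1 scroll=1
After 10 (craft chain): barrel=2 brick=1 chain=1 cobalt=2 mithril=1 scroll=1
After 11 (craft chain): barrel=2 chain=2 cobalt=2 mithril=1 scroll=1
After 12 (craft brick): barrel=2 brick=2 chain=2 cobalt=1 mithril=1 scroll=1
After 13 (craft brick): barrel=2 brick=4 chain=2 mithril=1 scroll=1
After 14 (craft chain): barrel=2 brick=3 chain=3 mithril=1 scroll=1
After 15 (gather 4 silver): barrel=2 brick=3 chain=3 mithril=1 scroll=1 silver=4
After 16 (craft chain): barrel=2 brick=2 chain=4 mithril=1 scroll=1 silver=4
After 17 (gather 7 silver): barrel=2 brick=2 chain=4 mithril=1 scroll=1 silver=11
After 18 (gather 5 salt): barrel=2 brick=2 chain=4 mithril=1 salt=5 scroll=1 silver=11
After 19 (craft kiln): barrel=2 brick=2 chain=4 kiln=3 mithril=1 salt=5 scroll=1 silver=9
After 20 (consume 1 salt): barrel=2 brick=2 chain=4 kiln=3 mithril=1 salt=4 scroll=1 silver=9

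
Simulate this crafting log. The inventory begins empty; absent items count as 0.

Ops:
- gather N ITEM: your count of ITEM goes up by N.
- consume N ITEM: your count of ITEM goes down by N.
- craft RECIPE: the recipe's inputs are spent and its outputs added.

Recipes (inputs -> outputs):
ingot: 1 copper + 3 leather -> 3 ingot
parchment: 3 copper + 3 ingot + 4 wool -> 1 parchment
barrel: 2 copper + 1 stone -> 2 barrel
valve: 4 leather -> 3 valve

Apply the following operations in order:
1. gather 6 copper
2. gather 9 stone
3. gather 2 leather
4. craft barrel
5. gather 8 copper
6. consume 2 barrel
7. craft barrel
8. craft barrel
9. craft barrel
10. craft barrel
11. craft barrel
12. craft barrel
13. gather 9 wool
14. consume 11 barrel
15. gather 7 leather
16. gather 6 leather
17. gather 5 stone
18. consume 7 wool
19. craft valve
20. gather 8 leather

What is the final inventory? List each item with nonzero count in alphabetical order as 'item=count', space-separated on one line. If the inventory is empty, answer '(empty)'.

After 1 (gather 6 copper): copper=6
After 2 (gather 9 stone): copper=6 stone=9
After 3 (gather 2 leather): copper=6 leather=2 stone=9
After 4 (craft barrel): barrel=2 copper=4 leather=2 stone=8
After 5 (gather 8 copper): barrel=2 copper=12 leather=2 stone=8
After 6 (consume 2 barrel): copper=12 leather=2 stone=8
After 7 (craft barrel): barrel=2 copper=10 leather=2 stone=7
After 8 (craft barrel): barrel=4 copper=8 leather=2 stone=6
After 9 (craft barrel): barrel=6 copper=6 leather=2 stone=5
After 10 (craft barrel): barrel=8 copper=4 leather=2 stone=4
After 11 (craft barrel): barrel=10 copper=2 leather=2 stone=3
After 12 (craft barrel): barrel=12 leather=2 stone=2
After 13 (gather 9 wool): barrel=12 leather=2 stone=2 wool=9
After 14 (consume 11 barrel): barrel=1 leather=2 stone=2 wool=9
After 15 (gather 7 leather): barrel=1 leather=9 stone=2 wool=9
After 16 (gather 6 leather): barrel=1 leather=15 stone=2 wool=9
After 17 (gather 5 stone): barrel=1 leather=15 stone=7 wool=9
After 18 (consume 7 wool): barrel=1 leather=15 stone=7 wool=2
After 19 (craft valve): barrel=1 leather=11 stone=7 valve=3 wool=2
After 20 (gather 8 leather): barrel=1 leather=19 stone=7 valve=3 wool=2

Answer: barrel=1 leather=19 stone=7 valve=3 wool=2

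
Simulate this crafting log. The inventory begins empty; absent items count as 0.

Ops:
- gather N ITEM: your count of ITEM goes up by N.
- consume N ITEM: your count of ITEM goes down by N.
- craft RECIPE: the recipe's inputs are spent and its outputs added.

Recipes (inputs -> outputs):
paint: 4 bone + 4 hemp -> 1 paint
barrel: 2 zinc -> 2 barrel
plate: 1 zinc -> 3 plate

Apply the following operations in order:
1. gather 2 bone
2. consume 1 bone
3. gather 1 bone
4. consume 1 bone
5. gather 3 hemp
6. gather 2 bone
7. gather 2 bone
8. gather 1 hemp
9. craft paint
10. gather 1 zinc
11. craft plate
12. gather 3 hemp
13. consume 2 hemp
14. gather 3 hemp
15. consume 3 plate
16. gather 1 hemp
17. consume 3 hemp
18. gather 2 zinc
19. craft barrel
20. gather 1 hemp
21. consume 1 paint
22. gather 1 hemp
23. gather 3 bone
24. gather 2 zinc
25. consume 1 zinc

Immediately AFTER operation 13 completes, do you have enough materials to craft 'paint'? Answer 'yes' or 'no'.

Answer: no

Derivation:
After 1 (gather 2 bone): bone=2
After 2 (consume 1 bone): bone=1
After 3 (gather 1 bone): bone=2
After 4 (consume 1 bone): bone=1
After 5 (gather 3 hemp): bone=1 hemp=3
After 6 (gather 2 bone): bone=3 hemp=3
After 7 (gather 2 bone): bone=5 hemp=3
After 8 (gather 1 hemp): bone=5 hemp=4
After 9 (craft paint): bone=1 paint=1
After 10 (gather 1 zinc): bone=1 paint=1 zinc=1
After 11 (craft plate): bone=1 paint=1 plate=3
After 12 (gather 3 hemp): bone=1 hemp=3 paint=1 plate=3
After 13 (consume 2 hemp): bone=1 hemp=1 paint=1 plate=3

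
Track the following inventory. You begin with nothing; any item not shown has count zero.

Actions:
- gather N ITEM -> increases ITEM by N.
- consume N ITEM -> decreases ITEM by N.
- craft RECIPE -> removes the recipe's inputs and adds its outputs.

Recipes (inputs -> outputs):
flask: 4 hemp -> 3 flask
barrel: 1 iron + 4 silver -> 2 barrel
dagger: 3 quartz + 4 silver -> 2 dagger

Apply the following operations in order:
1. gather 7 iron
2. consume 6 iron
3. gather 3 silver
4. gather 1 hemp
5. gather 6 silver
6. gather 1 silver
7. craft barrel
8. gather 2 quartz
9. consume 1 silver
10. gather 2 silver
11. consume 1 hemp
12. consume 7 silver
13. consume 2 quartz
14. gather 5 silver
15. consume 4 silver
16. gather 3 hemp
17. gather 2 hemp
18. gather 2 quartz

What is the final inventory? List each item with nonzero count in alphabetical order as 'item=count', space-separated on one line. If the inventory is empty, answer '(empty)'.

After 1 (gather 7 iron): iron=7
After 2 (consume 6 iron): iron=1
After 3 (gather 3 silver): iron=1 silver=3
After 4 (gather 1 hemp): hemp=1 iron=1 silver=3
After 5 (gather 6 silver): hemp=1 iron=1 silver=9
After 6 (gather 1 silver): hemp=1 iron=1 silver=10
After 7 (craft barrel): barrel=2 hemp=1 silver=6
After 8 (gather 2 quartz): barrel=2 hemp=1 quartz=2 silver=6
After 9 (consume 1 silver): barrel=2 hemp=1 quartz=2 silver=5
After 10 (gather 2 silver): barrel=2 hemp=1 quartz=2 silver=7
After 11 (consume 1 hemp): barrel=2 quartz=2 silver=7
After 12 (consume 7 silver): barrel=2 quartz=2
After 13 (consume 2 quartz): barrel=2
After 14 (gather 5 silver): barrel=2 silver=5
After 15 (consume 4 silver): barrel=2 silver=1
After 16 (gather 3 hemp): barrel=2 hemp=3 silver=1
After 17 (gather 2 hemp): barrel=2 hemp=5 silver=1
After 18 (gather 2 quartz): barrel=2 hemp=5 quartz=2 silver=1

Answer: barrel=2 hemp=5 quartz=2 silver=1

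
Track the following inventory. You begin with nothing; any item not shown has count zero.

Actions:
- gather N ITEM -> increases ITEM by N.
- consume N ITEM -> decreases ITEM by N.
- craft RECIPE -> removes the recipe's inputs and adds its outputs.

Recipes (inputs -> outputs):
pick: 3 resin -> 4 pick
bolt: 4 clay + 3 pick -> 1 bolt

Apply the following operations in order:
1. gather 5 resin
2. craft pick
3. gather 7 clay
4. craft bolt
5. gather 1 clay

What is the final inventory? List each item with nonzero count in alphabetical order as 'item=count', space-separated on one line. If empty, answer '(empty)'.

Answer: bolt=1 clay=4 pick=1 resin=2

Derivation:
After 1 (gather 5 resin): resin=5
After 2 (craft pick): pick=4 resin=2
After 3 (gather 7 clay): clay=7 pick=4 resin=2
After 4 (craft bolt): bolt=1 clay=3 pick=1 resin=2
After 5 (gather 1 clay): bolt=1 clay=4 pick=1 resin=2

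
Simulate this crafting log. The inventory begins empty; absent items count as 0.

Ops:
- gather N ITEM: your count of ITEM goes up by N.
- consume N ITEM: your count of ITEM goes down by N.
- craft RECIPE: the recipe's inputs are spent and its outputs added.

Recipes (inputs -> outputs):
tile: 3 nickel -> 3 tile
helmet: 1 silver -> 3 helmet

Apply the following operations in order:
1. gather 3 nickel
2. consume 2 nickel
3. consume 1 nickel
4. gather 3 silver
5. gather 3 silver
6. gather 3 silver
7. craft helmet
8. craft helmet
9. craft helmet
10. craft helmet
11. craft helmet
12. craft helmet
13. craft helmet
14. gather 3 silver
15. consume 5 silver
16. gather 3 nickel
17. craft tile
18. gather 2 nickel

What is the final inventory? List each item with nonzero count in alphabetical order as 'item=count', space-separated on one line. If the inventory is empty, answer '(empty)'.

Answer: helmet=21 nickel=2 tile=3

Derivation:
After 1 (gather 3 nickel): nickel=3
After 2 (consume 2 nickel): nickel=1
After 3 (consume 1 nickel): (empty)
After 4 (gather 3 silver): silver=3
After 5 (gather 3 silver): silver=6
After 6 (gather 3 silver): silver=9
After 7 (craft helmet): helmet=3 silver=8
After 8 (craft helmet): helmet=6 silver=7
After 9 (craft helmet): helmet=9 silver=6
After 10 (craft helmet): helmet=12 silver=5
After 11 (craft helmet): helmet=15 silver=4
After 12 (craft helmet): helmet=18 silver=3
After 13 (craft helmet): helmet=21 silver=2
After 14 (gather 3 silver): helmet=21 silver=5
After 15 (consume 5 silver): helmet=21
After 16 (gather 3 nickel): helmet=21 nickel=3
After 17 (craft tile): helmet=21 tile=3
After 18 (gather 2 nickel): helmet=21 nickel=2 tile=3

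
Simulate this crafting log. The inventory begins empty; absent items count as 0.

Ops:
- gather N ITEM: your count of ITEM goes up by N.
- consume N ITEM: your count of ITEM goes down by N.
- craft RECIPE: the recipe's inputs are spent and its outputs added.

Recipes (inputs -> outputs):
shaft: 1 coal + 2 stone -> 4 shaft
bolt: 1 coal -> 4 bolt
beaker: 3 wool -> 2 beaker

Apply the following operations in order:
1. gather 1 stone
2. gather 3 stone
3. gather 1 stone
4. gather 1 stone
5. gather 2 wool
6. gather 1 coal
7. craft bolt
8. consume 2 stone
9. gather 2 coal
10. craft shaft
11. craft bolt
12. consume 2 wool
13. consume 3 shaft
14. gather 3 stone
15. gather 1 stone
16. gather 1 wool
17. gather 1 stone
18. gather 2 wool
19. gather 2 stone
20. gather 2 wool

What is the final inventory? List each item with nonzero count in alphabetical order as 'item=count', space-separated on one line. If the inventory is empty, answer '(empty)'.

Answer: bolt=8 shaft=1 stone=9 wool=5

Derivation:
After 1 (gather 1 stone): stone=1
After 2 (gather 3 stone): stone=4
After 3 (gather 1 stone): stone=5
After 4 (gather 1 stone): stone=6
After 5 (gather 2 wool): stone=6 wool=2
After 6 (gather 1 coal): coal=1 stone=6 wool=2
After 7 (craft bolt): bolt=4 stone=6 wool=2
After 8 (consume 2 stone): bolt=4 stone=4 wool=2
After 9 (gather 2 coal): bolt=4 coal=2 stone=4 wool=2
After 10 (craft shaft): bolt=4 coal=1 shaft=4 stone=2 wool=2
After 11 (craft bolt): bolt=8 shaft=4 stone=2 wool=2
After 12 (consume 2 wool): bolt=8 shaft=4 stone=2
After 13 (consume 3 shaft): bolt=8 shaft=1 stone=2
After 14 (gather 3 stone): bolt=8 shaft=1 stone=5
After 15 (gather 1 stone): bolt=8 shaft=1 stone=6
After 16 (gather 1 wool): bolt=8 shaft=1 stone=6 wool=1
After 17 (gather 1 stone): bolt=8 shaft=1 stone=7 wool=1
After 18 (gather 2 wool): bolt=8 shaft=1 stone=7 wool=3
After 19 (gather 2 stone): bolt=8 shaft=1 stone=9 wool=3
After 20 (gather 2 wool): bolt=8 shaft=1 stone=9 wool=5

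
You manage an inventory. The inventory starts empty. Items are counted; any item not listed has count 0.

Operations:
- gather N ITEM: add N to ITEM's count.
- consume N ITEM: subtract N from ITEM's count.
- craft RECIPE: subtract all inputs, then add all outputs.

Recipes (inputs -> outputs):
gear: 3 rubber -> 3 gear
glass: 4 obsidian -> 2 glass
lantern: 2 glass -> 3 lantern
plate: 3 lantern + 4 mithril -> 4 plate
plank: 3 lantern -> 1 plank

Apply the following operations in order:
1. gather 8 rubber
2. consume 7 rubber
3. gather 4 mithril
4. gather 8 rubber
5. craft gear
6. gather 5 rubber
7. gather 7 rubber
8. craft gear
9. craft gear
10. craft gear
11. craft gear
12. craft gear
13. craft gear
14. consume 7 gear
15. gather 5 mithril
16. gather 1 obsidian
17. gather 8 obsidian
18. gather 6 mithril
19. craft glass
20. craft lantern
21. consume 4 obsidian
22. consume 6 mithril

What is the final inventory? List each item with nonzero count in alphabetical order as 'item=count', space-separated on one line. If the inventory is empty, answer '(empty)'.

Answer: gear=14 lantern=3 mithril=9 obsidian=1

Derivation:
After 1 (gather 8 rubber): rubber=8
After 2 (consume 7 rubber): rubber=1
After 3 (gather 4 mithril): mithril=4 rubber=1
After 4 (gather 8 rubber): mithril=4 rubber=9
After 5 (craft gear): gear=3 mithril=4 rubber=6
After 6 (gather 5 rubber): gear=3 mithril=4 rubber=11
After 7 (gather 7 rubber): gear=3 mithril=4 rubber=18
After 8 (craft gear): gear=6 mithril=4 rubber=15
After 9 (craft gear): gear=9 mithril=4 rubber=12
After 10 (craft gear): gear=12 mithril=4 rubber=9
After 11 (craft gear): gear=15 mithril=4 rubber=6
After 12 (craft gear): gear=18 mithril=4 rubber=3
After 13 (craft gear): gear=21 mithril=4
After 14 (consume 7 gear): gear=14 mithril=4
After 15 (gather 5 mithril): gear=14 mithril=9
After 16 (gather 1 obsidian): gear=14 mithril=9 obsidian=1
After 17 (gather 8 obsidian): gear=14 mithril=9 obsidian=9
After 18 (gather 6 mithril): gear=14 mithril=15 obsidian=9
After 19 (craft glass): gear=14 glass=2 mithril=15 obsidian=5
After 20 (craft lantern): gear=14 lantern=3 mithril=15 obsidian=5
After 21 (consume 4 obsidian): gear=14 lantern=3 mithril=15 obsidian=1
After 22 (consume 6 mithril): gear=14 lantern=3 mithril=9 obsidian=1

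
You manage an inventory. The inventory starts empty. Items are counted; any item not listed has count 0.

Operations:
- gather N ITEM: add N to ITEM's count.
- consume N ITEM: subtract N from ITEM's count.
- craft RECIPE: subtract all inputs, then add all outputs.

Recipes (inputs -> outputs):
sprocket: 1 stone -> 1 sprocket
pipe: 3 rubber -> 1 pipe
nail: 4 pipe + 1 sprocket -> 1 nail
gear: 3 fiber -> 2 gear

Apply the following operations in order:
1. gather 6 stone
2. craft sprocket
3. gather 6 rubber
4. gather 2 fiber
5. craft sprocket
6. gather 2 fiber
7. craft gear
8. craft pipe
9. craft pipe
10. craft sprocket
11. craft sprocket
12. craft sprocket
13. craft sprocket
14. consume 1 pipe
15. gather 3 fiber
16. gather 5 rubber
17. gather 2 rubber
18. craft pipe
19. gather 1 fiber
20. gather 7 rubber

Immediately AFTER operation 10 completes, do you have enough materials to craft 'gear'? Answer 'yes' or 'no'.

Answer: no

Derivation:
After 1 (gather 6 stone): stone=6
After 2 (craft sprocket): sprocket=1 stone=5
After 3 (gather 6 rubber): rubber=6 sprocket=1 stone=5
After 4 (gather 2 fiber): fiber=2 rubber=6 sprocket=1 stone=5
After 5 (craft sprocket): fiber=2 rubber=6 sprocket=2 stone=4
After 6 (gather 2 fiber): fiber=4 rubber=6 sprocket=2 stone=4
After 7 (craft gear): fiber=1 gear=2 rubber=6 sprocket=2 stone=4
After 8 (craft pipe): fiber=1 gear=2 pipe=1 rubber=3 sprocket=2 stone=4
After 9 (craft pipe): fiber=1 gear=2 pipe=2 sprocket=2 stone=4
After 10 (craft sprocket): fiber=1 gear=2 pipe=2 sprocket=3 stone=3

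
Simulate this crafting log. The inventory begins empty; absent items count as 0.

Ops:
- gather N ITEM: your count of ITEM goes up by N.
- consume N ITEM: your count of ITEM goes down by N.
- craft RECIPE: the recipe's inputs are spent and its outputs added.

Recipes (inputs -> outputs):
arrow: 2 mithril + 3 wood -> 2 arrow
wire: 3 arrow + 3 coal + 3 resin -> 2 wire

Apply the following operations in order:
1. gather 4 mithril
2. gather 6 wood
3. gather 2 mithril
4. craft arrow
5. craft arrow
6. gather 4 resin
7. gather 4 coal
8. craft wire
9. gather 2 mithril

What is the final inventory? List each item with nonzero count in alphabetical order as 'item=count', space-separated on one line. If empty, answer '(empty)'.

Answer: arrow=1 coal=1 mithril=4 resin=1 wire=2

Derivation:
After 1 (gather 4 mithril): mithril=4
After 2 (gather 6 wood): mithril=4 wood=6
After 3 (gather 2 mithril): mithril=6 wood=6
After 4 (craft arrow): arrow=2 mithril=4 wood=3
After 5 (craft arrow): arrow=4 mithril=2
After 6 (gather 4 resin): arrow=4 mithril=2 resin=4
After 7 (gather 4 coal): arrow=4 coal=4 mithril=2 resin=4
After 8 (craft wire): arrow=1 coal=1 mithril=2 resin=1 wire=2
After 9 (gather 2 mithril): arrow=1 coal=1 mithril=4 resin=1 wire=2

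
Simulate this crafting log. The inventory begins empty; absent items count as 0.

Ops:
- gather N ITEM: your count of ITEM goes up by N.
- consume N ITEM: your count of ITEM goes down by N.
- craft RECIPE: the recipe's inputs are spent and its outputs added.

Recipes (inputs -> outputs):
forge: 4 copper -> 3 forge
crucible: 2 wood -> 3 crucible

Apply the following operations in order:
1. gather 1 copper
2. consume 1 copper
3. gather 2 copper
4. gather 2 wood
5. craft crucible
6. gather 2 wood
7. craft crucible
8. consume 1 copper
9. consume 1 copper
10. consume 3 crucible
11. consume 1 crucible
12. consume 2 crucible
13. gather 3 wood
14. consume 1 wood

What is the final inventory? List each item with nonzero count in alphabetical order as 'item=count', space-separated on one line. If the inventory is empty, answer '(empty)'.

Answer: wood=2

Derivation:
After 1 (gather 1 copper): copper=1
After 2 (consume 1 copper): (empty)
After 3 (gather 2 copper): copper=2
After 4 (gather 2 wood): copper=2 wood=2
After 5 (craft crucible): copper=2 crucible=3
After 6 (gather 2 wood): copper=2 crucible=3 wood=2
After 7 (craft crucible): copper=2 crucible=6
After 8 (consume 1 copper): copper=1 crucible=6
After 9 (consume 1 copper): crucible=6
After 10 (consume 3 crucible): crucible=3
After 11 (consume 1 crucible): crucible=2
After 12 (consume 2 crucible): (empty)
After 13 (gather 3 wood): wood=3
After 14 (consume 1 wood): wood=2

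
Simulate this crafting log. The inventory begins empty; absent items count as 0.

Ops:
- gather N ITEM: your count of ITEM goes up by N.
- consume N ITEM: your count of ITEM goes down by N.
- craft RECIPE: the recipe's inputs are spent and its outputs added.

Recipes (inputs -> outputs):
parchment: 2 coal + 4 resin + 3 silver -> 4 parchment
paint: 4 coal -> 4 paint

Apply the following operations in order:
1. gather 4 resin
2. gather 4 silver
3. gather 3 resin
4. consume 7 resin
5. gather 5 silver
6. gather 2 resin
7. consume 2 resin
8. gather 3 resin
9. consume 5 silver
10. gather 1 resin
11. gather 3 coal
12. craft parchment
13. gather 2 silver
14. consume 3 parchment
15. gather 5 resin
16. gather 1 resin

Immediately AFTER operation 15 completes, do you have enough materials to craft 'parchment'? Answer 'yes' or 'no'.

Answer: no

Derivation:
After 1 (gather 4 resin): resin=4
After 2 (gather 4 silver): resin=4 silver=4
After 3 (gather 3 resin): resin=7 silver=4
After 4 (consume 7 resin): silver=4
After 5 (gather 5 silver): silver=9
After 6 (gather 2 resin): resin=2 silver=9
After 7 (consume 2 resin): silver=9
After 8 (gather 3 resin): resin=3 silver=9
After 9 (consume 5 silver): resin=3 silver=4
After 10 (gather 1 resin): resin=4 silver=4
After 11 (gather 3 coal): coal=3 resin=4 silver=4
After 12 (craft parchment): coal=1 parchment=4 silver=1
After 13 (gather 2 silver): coal=1 parchment=4 silver=3
After 14 (consume 3 parchment): coal=1 parchment=1 silver=3
After 15 (gather 5 resin): coal=1 parchment=1 resin=5 silver=3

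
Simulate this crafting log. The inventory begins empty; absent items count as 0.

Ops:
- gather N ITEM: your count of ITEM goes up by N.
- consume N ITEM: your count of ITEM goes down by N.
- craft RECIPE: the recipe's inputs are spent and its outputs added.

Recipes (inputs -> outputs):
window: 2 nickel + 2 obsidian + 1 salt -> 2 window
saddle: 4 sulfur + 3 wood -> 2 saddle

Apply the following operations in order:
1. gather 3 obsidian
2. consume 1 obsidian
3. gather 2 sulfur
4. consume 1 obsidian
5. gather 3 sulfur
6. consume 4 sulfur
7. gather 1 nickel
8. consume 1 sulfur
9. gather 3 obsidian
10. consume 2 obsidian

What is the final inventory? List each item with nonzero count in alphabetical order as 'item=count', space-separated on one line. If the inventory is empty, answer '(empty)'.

After 1 (gather 3 obsidian): obsidian=3
After 2 (consume 1 obsidian): obsidian=2
After 3 (gather 2 sulfur): obsidian=2 sulfur=2
After 4 (consume 1 obsidian): obsidian=1 sulfur=2
After 5 (gather 3 sulfur): obsidian=1 sulfur=5
After 6 (consume 4 sulfur): obsidian=1 sulfur=1
After 7 (gather 1 nickel): nickel=1 obsidian=1 sulfur=1
After 8 (consume 1 sulfur): nickel=1 obsidian=1
After 9 (gather 3 obsidian): nickel=1 obsidian=4
After 10 (consume 2 obsidian): nickel=1 obsidian=2

Answer: nickel=1 obsidian=2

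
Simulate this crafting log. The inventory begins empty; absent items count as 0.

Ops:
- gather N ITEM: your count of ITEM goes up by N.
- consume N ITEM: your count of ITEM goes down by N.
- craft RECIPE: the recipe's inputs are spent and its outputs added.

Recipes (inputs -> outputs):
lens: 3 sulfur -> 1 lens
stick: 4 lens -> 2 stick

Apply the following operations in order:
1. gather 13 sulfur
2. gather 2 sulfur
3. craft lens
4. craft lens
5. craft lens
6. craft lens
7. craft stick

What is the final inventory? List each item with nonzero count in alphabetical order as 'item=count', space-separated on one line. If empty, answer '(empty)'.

Answer: stick=2 sulfur=3

Derivation:
After 1 (gather 13 sulfur): sulfur=13
After 2 (gather 2 sulfur): sulfur=15
After 3 (craft lens): lens=1 sulfur=12
After 4 (craft lens): lens=2 sulfur=9
After 5 (craft lens): lens=3 sulfur=6
After 6 (craft lens): lens=4 sulfur=3
After 7 (craft stick): stick=2 sulfur=3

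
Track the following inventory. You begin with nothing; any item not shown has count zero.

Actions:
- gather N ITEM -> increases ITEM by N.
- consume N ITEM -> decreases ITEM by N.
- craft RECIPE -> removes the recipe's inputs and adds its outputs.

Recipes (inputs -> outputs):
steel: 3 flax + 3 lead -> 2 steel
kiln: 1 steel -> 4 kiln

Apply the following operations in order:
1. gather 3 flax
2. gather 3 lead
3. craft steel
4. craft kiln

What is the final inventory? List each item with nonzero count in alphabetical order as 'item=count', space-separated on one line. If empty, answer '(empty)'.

After 1 (gather 3 flax): flax=3
After 2 (gather 3 lead): flax=3 lead=3
After 3 (craft steel): steel=2
After 4 (craft kiln): kiln=4 steel=1

Answer: kiln=4 steel=1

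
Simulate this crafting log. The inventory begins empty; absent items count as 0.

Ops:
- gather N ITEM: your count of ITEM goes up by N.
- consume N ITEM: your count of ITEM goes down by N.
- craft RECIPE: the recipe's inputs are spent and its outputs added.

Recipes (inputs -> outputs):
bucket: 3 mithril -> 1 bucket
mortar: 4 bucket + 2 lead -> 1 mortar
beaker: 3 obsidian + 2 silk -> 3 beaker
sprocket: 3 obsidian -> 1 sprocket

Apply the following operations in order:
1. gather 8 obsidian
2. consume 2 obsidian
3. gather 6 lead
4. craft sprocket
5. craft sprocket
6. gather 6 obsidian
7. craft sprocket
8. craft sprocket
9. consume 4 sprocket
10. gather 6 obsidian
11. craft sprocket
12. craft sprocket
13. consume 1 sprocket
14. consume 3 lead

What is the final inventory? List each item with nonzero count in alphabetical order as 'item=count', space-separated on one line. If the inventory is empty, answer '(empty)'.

Answer: lead=3 sprocket=1

Derivation:
After 1 (gather 8 obsidian): obsidian=8
After 2 (consume 2 obsidian): obsidian=6
After 3 (gather 6 lead): lead=6 obsidian=6
After 4 (craft sprocket): lead=6 obsidian=3 sprocket=1
After 5 (craft sprocket): lead=6 sprocket=2
After 6 (gather 6 obsidian): lead=6 obsidian=6 sprocket=2
After 7 (craft sprocket): lead=6 obsidian=3 sprocket=3
After 8 (craft sprocket): lead=6 sprocket=4
After 9 (consume 4 sprocket): lead=6
After 10 (gather 6 obsidian): lead=6 obsidian=6
After 11 (craft sprocket): lead=6 obsidian=3 sprocket=1
After 12 (craft sprocket): lead=6 sprocket=2
After 13 (consume 1 sprocket): lead=6 sprocket=1
After 14 (consume 3 lead): lead=3 sprocket=1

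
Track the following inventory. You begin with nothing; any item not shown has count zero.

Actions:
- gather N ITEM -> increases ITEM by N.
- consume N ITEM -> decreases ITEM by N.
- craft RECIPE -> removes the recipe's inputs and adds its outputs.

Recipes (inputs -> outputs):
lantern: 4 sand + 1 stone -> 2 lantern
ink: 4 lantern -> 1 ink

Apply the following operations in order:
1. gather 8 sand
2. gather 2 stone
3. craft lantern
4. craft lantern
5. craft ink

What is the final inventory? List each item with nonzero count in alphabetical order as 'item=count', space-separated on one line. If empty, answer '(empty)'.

Answer: ink=1

Derivation:
After 1 (gather 8 sand): sand=8
After 2 (gather 2 stone): sand=8 stone=2
After 3 (craft lantern): lantern=2 sand=4 stone=1
After 4 (craft lantern): lantern=4
After 5 (craft ink): ink=1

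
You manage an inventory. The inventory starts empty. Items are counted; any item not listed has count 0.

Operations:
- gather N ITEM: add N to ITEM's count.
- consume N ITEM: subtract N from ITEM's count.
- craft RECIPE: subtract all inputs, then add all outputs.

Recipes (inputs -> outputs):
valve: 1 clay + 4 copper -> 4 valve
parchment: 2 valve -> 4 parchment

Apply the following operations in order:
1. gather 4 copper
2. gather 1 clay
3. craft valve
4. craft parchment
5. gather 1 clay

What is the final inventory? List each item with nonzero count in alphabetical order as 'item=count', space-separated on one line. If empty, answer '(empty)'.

After 1 (gather 4 copper): copper=4
After 2 (gather 1 clay): clay=1 copper=4
After 3 (craft valve): valve=4
After 4 (craft parchment): parchment=4 valve=2
After 5 (gather 1 clay): clay=1 parchment=4 valve=2

Answer: clay=1 parchment=4 valve=2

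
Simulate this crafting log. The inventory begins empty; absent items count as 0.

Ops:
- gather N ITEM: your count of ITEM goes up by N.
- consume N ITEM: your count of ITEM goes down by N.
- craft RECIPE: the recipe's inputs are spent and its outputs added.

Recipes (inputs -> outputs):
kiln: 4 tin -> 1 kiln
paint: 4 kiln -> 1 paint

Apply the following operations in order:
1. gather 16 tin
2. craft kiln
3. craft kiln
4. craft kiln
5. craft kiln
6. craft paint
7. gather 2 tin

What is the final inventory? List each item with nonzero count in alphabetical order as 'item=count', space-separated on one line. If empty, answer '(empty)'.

After 1 (gather 16 tin): tin=16
After 2 (craft kiln): kiln=1 tin=12
After 3 (craft kiln): kiln=2 tin=8
After 4 (craft kiln): kiln=3 tin=4
After 5 (craft kiln): kiln=4
After 6 (craft paint): paint=1
After 7 (gather 2 tin): paint=1 tin=2

Answer: paint=1 tin=2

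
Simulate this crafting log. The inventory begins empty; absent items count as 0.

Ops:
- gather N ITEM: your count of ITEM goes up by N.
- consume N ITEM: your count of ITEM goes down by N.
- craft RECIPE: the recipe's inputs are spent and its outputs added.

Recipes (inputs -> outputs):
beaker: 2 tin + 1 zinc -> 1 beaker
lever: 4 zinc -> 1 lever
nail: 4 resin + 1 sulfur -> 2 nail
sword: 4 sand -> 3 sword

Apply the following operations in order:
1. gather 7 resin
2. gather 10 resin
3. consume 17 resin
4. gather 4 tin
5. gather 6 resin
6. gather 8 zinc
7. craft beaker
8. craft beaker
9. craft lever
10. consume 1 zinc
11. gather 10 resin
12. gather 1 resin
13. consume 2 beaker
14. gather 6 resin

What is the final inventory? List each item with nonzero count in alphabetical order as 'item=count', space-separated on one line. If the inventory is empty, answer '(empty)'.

Answer: lever=1 resin=23 zinc=1

Derivation:
After 1 (gather 7 resin): resin=7
After 2 (gather 10 resin): resin=17
After 3 (consume 17 resin): (empty)
After 4 (gather 4 tin): tin=4
After 5 (gather 6 resin): resin=6 tin=4
After 6 (gather 8 zinc): resin=6 tin=4 zinc=8
After 7 (craft beaker): beaker=1 resin=6 tin=2 zinc=7
After 8 (craft beaker): beaker=2 resin=6 zinc=6
After 9 (craft lever): beaker=2 lever=1 resin=6 zinc=2
After 10 (consume 1 zinc): beaker=2 lever=1 resin=6 zinc=1
After 11 (gather 10 resin): beaker=2 lever=1 resin=16 zinc=1
After 12 (gather 1 resin): beaker=2 lever=1 resin=17 zinc=1
After 13 (consume 2 beaker): lever=1 resin=17 zinc=1
After 14 (gather 6 resin): lever=1 resin=23 zinc=1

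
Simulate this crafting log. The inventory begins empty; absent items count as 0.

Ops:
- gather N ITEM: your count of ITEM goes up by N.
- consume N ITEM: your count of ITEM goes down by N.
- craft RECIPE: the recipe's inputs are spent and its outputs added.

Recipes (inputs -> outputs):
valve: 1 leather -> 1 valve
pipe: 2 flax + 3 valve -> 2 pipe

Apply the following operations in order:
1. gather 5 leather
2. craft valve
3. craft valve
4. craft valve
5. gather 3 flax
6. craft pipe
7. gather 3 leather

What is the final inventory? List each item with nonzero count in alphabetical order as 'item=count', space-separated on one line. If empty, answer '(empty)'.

After 1 (gather 5 leather): leather=5
After 2 (craft valve): leather=4 valve=1
After 3 (craft valve): leather=3 valve=2
After 4 (craft valve): leather=2 valve=3
After 5 (gather 3 flax): flax=3 leather=2 valve=3
After 6 (craft pipe): flax=1 leather=2 pipe=2
After 7 (gather 3 leather): flax=1 leather=5 pipe=2

Answer: flax=1 leather=5 pipe=2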